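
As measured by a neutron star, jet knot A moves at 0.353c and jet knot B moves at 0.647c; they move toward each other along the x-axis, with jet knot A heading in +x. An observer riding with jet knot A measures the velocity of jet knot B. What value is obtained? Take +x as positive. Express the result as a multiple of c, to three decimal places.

β_A = 0.353, β_B = -0.647.
Transform to A's frame with the inverse velocity-addition law: u' = (u − v)/(1 − uv/c²), taking u = β_B and v = β_A.
u' = (-0.647 − 0.353) / (1 − (0.353)(-0.647)) = -1.0000/1.2284 = -0.8141.

-0.814c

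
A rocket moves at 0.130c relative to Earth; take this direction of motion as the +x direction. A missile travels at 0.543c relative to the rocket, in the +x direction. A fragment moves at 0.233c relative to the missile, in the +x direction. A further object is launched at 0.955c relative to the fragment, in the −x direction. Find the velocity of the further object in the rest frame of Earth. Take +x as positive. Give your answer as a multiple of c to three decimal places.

Apply u = (u' + v)/(1 + u'v/c²) successively, working outward toward Earth.
Start: velocity of the rocket relative to Earth = 0.1300c.
Compose with the missile (u' = 0.543 in the rocket frame): u_1 = (0.543 + 0.130) / (1 + 0.543·0.130) = 0.6730/1.0706 = 0.6286.
Compose with the fragment (u' = 0.233 in the missile frame): u_2 = (0.233 + 0.629) / (1 + 0.233·0.629) = 0.8616/1.1465 = 0.7515.
Compose with the further object (u' = -0.955 in the fragment frame): u_3 = (-0.955 + 0.752) / (1 + (-0.955)·0.752) = -0.2035/0.2823 = -0.7208.

-0.721c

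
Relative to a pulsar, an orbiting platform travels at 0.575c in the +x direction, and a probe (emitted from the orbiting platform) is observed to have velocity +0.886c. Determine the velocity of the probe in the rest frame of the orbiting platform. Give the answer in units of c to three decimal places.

+0.634c

Invert the composition law: u' = (u − v)/(1 − uv/c²).
u' = (0.886 − 0.575) / (1 − (0.886)(0.575)) = 0.3110/0.4905 = 0.6340.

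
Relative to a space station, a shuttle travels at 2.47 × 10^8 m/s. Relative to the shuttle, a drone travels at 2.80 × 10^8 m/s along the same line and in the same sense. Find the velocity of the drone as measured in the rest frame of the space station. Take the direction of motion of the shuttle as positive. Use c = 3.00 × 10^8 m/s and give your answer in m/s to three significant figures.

2.98 × 10^8 m/s

In units of c (dividing by 3.00 × 10^8 m/s): v = 0.823, u' = 0.933.
u = (u' + v)/(1 + u'v/c²):
u = (0.933 + 0.823) / (1 + 0.933·0.823) = 1.7567/1.7684 = 0.9933
Converting back: u = 0.9933 × 3.00 × 10^8 m/s.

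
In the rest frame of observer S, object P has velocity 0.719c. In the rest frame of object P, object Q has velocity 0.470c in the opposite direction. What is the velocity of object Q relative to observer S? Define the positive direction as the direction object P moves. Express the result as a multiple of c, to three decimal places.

+0.376c

With v = 0.719 and u' = -0.470 (in units of c),
u = (u' + v)/(1 + u'v/c²):
u = (-0.470 + 0.719) / (1 + (-0.470)·0.719) = 0.2490/0.6621 = 0.3761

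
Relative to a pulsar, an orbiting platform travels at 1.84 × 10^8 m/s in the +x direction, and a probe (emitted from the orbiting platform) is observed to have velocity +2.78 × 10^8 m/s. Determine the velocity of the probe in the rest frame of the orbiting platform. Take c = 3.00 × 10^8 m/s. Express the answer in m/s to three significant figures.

v = 0.613c, u = 0.927c.
Invert the composition law: u' = (u − v)/(1 − uv/c²).
u' = (0.927 − 0.613) / (1 − (0.927)(0.613)) = 0.3133/0.4316 = 0.7259.
u' = 0.7259 × 3.00 × 10^8 m/s.

+2.18 × 10^8 m/s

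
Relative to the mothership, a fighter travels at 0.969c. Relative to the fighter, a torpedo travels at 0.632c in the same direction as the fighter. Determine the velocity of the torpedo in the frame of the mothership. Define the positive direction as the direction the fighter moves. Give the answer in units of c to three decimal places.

With v = 0.969 and u' = 0.632 (in units of c),
u = (u' + v)/(1 + u'v/c²):
u = (0.632 + 0.969) / (1 + 0.632·0.969) = 1.6010/1.6124 = 0.9929
(Galilean addition would give +1.601c, exceeding c.)

0.993c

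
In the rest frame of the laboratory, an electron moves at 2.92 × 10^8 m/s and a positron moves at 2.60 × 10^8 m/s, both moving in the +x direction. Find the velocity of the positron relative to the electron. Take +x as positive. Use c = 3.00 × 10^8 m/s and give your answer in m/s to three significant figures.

β_A = 0.973, β_B = 0.867 (dividing each by c = 3.00 × 10^8 m/s).
Transform to A's frame with the inverse velocity-addition law: u' = (u − v)/(1 − uv/c²), taking u = β_B and v = β_A.
u' = (0.867 − 0.973) / (1 − (0.973)(0.867)) = -0.1067/0.1564 = -0.6818.
u' = -0.6818 × 3.00 × 10^8 m/s.

-2.05 × 10^8 m/s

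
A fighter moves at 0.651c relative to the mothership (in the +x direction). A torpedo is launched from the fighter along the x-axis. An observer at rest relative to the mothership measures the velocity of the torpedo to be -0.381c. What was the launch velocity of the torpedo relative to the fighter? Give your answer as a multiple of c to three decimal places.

-0.827c

Invert the composition law: u' = (u − v)/(1 − uv/c²).
u' = (-0.381 − 0.651) / (1 − (-0.381)(0.651)) = -1.0320/1.2480 = -0.8269.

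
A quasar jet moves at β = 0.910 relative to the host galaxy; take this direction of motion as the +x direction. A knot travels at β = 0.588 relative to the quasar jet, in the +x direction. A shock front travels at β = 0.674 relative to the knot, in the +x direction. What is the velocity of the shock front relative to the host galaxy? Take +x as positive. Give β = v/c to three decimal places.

Apply u = (u' + v)/(1 + u'v/c²) successively, working outward toward the host galaxy.
Start: velocity of the quasar jet relative to the host galaxy = 0.9100c.
Compose with the knot (u' = 0.588 in the quasar jet frame): u_1 = (0.588 + 0.910) / (1 + 0.588·0.910) = 1.4980/1.5351 = 0.9758.
Compose with the shock front (u' = 0.674 in the knot frame): u_2 = (0.674 + 0.976) / (1 + 0.674·0.976) = 1.6498/1.6577 = 0.9952.

β = 0.995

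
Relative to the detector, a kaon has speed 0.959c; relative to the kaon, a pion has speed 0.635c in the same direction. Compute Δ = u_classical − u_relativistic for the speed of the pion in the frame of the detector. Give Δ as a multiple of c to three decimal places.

Galilean: u_cl = 0.635 + 0.959 = 1.5940.
Relativistic: u_rel = (0.635 + 0.959) / (1 + 0.635·0.959) = 1.5940/1.6090 = 0.9907.
Δ = 1.5940 − 0.9907 = 0.6033.
(The classical prediction exceeds c; the relativistic result does not.)

Δ = 0.603c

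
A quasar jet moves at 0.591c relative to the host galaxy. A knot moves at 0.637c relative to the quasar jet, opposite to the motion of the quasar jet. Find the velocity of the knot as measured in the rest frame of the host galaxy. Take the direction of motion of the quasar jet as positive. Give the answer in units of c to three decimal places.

With v = 0.591 and u' = -0.637 (in units of c),
u = (u' + v)/(1 + u'v/c²):
u = (-0.637 + 0.591) / (1 + (-0.637)·0.591) = -0.0460/0.6235 = -0.0738
(Galilean addition would give -0.046c.)

-0.074c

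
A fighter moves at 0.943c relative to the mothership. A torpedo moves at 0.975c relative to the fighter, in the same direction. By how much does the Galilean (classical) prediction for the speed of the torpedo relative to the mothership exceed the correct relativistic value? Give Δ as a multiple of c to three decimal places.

Galilean: u_cl = 0.975 + 0.943 = 1.9180.
Relativistic: u_rel = (0.975 + 0.943) / (1 + 0.975·0.943) = 1.9180/1.9194 = 0.9993.
Δ = 1.9180 − 0.9993 = 0.9187.
(The classical prediction exceeds c; the relativistic result does not.)

Δ = 0.919c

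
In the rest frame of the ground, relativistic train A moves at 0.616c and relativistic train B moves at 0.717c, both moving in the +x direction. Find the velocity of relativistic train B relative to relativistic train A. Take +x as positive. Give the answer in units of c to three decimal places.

β_A = 0.616, β_B = 0.717.
Transform to A's frame with the inverse velocity-addition law: u' = (u − v)/(1 − uv/c²), taking u = β_B and v = β_A.
u' = (0.717 − 0.616) / (1 − (0.616)(0.717)) = 0.1010/0.5583 = 0.1809.

+0.181c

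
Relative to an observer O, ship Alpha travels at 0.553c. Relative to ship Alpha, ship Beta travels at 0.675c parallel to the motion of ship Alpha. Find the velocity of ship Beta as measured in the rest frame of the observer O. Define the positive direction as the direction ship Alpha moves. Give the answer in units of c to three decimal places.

With v = 0.553 and u' = 0.675 (in units of c),
u = (u' + v)/(1 + u'v/c²):
u = (0.675 + 0.553) / (1 + 0.675·0.553) = 1.2280/1.3733 = 0.8942

0.894c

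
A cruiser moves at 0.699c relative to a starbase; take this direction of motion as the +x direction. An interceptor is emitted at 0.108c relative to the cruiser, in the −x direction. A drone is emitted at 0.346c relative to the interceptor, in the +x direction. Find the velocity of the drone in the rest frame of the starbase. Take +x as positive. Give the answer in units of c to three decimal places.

Apply u = (u' + v)/(1 + u'v/c²) successively, working outward toward the starbase.
Start: velocity of the cruiser relative to the starbase = 0.6990c.
Compose with the interceptor (u' = -0.108 in the cruiser frame): u_1 = (-0.108 + 0.699) / (1 + (-0.108)·0.699) = 0.5910/0.9245 = 0.6393.
Compose with the drone (u' = 0.346 in the interceptor frame): u_2 = (0.346 + 0.639) / (1 + 0.346·0.639) = 0.9853/1.2212 = 0.8068.

+0.807c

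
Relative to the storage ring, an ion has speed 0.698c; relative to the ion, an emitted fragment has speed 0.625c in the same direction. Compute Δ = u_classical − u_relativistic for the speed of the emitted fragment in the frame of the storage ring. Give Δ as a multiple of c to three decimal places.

Galilean: u_cl = 0.625 + 0.698 = 1.3230.
Relativistic: u_rel = (0.625 + 0.698) / (1 + 0.625·0.698) = 1.3230/1.4363 = 0.9211.
Δ = 1.3230 − 0.9211 = 0.4019.
(The classical prediction exceeds c; the relativistic result does not.)

Δ = 0.402c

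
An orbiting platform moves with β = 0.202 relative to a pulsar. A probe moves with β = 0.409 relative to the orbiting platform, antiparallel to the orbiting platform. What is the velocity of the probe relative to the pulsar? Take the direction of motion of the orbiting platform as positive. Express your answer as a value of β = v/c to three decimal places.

β = -0.226

With v = 0.202 and u' = -0.409 (in units of c),
u = (u' + v)/(1 + u'v/c²):
u = (-0.409 + 0.202) / (1 + (-0.409)·0.202) = -0.2070/0.9174 = -0.2256
(Galilean addition would give -0.207c.)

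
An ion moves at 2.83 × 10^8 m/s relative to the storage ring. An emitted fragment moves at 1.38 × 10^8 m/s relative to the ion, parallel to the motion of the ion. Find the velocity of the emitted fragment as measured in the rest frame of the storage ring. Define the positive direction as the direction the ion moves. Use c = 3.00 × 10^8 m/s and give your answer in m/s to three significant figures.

In units of c (dividing by 3.00 × 10^8 m/s): v = 0.943, u' = 0.460.
u = (u' + v)/(1 + u'v/c²):
u = (0.460 + 0.943) / (1 + 0.460·0.943) = 1.4033/1.4339 = 0.9787
Converting back: u = 0.9787 × 3.00 × 10^8 m/s.

2.94 × 10^8 m/s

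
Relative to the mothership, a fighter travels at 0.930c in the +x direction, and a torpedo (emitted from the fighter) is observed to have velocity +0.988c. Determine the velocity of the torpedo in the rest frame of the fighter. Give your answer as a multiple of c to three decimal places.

Invert the composition law: u' = (u − v)/(1 − uv/c²).
u' = (0.988 − 0.930) / (1 − (0.988)(0.930)) = 0.0580/0.0812 = 0.7146.

+0.715c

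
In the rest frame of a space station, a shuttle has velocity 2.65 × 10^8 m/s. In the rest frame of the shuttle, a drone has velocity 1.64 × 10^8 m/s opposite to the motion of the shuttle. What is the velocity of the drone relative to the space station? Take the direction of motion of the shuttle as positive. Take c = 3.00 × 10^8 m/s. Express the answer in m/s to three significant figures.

+1.95 × 10^8 m/s

In units of c (dividing by 3.00 × 10^8 m/s): v = 0.883, u' = -0.547.
u = (u' + v)/(1 + u'v/c²):
u = (-0.547 + 0.883) / (1 + (-0.547)·0.883) = 0.3367/0.5171 = 0.6511
Converting back: u = 0.6511 × 3.00 × 10^8 m/s.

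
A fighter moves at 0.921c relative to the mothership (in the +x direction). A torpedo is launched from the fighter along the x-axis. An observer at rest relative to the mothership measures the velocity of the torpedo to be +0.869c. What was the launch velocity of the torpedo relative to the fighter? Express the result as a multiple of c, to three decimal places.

Invert the composition law: u' = (u − v)/(1 − uv/c²).
u' = (0.869 − 0.921) / (1 − (0.869)(0.921)) = -0.0520/0.1997 = -0.2605.

-0.260c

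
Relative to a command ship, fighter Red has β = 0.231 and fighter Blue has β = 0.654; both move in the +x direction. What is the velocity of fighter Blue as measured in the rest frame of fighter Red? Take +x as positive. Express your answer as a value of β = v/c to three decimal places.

β_A = 0.231, β_B = 0.654.
Transform to A's frame with the inverse velocity-addition law: u' = (u − v)/(1 − uv/c²), taking u = β_B and v = β_A.
u' = (0.654 − 0.231) / (1 − (0.231)(0.654)) = 0.4230/0.8489 = 0.4983.

β = +0.498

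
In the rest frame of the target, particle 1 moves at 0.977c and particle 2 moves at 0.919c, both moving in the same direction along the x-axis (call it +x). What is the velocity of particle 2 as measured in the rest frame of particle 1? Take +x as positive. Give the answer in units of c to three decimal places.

-0.568c

β_A = 0.977, β_B = 0.919.
Transform to A's frame with the inverse velocity-addition law: u' = (u − v)/(1 − uv/c²), taking u = β_B and v = β_A.
u' = (0.919 − 0.977) / (1 − (0.977)(0.919)) = -0.0580/0.1021 = -0.5679.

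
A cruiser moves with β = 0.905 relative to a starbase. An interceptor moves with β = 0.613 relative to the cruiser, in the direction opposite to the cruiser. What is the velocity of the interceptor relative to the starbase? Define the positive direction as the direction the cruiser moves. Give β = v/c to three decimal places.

With v = 0.905 and u' = -0.613 (in units of c),
u = (u' + v)/(1 + u'v/c²):
u = (-0.613 + 0.905) / (1 + (-0.613)·0.905) = 0.2920/0.4452 = 0.6558
(Galilean addition would give +0.292c.)

β = +0.656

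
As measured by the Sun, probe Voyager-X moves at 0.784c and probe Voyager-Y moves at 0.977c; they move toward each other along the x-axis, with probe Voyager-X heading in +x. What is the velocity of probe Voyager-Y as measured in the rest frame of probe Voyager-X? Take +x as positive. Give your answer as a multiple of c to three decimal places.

-0.997c

β_A = 0.784, β_B = -0.977.
Transform to A's frame with the inverse velocity-addition law: u' = (u − v)/(1 − uv/c²), taking u = β_B and v = β_A.
u' = (-0.977 − 0.784) / (1 − (0.784)(-0.977)) = -1.7610/1.7660 = -0.9972.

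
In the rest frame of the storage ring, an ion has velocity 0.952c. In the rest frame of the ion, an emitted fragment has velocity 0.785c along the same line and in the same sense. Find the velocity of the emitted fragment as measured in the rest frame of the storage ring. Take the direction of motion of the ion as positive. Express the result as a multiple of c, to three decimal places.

0.994c

With v = 0.952 and u' = 0.785 (in units of c),
u = (u' + v)/(1 + u'v/c²):
u = (0.785 + 0.952) / (1 + 0.785·0.952) = 1.7370/1.7473 = 0.9941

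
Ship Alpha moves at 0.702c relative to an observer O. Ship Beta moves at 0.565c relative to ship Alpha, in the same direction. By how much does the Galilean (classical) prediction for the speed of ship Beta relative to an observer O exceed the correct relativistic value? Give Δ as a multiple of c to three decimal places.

Galilean: u_cl = 0.565 + 0.702 = 1.2670.
Relativistic: u_rel = (0.565 + 0.702) / (1 + 0.565·0.702) = 1.2670/1.3966 = 0.9072.
Δ = 1.2670 − 0.9072 = 0.3598.
(The classical prediction exceeds c; the relativistic result does not.)

Δ = 0.360c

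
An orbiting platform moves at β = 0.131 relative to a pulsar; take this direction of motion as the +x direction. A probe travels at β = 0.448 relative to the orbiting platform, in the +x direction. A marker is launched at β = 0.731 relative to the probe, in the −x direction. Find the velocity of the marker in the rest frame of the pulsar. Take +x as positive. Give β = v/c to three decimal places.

β = -0.307

Apply u = (u' + v)/(1 + u'v/c²) successively, working outward toward the pulsar.
Start: velocity of the orbiting platform relative to the pulsar = 0.1310c.
Compose with the probe (u' = 0.448 in the orbiting platform frame): u_1 = (0.448 + 0.131) / (1 + 0.448·0.131) = 0.5790/1.0587 = 0.5469.
Compose with the marker (u' = -0.731 in the probe frame): u_2 = (-0.731 + 0.547) / (1 + (-0.731)·0.547) = -0.1841/0.6002 = -0.3067.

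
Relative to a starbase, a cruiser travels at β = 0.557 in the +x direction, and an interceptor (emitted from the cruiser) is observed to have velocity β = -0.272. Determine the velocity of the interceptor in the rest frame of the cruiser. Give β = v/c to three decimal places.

Invert the composition law: u' = (u − v)/(1 − uv/c²).
u' = (-0.272 − 0.557) / (1 − (-0.272)(0.557)) = -0.8290/1.1515 = -0.7199.

β = -0.720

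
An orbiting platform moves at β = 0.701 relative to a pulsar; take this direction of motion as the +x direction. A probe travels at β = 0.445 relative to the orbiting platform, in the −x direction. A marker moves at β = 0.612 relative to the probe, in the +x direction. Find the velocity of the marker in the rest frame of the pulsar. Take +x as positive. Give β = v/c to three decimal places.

β = +0.802

Apply u = (u' + v)/(1 + u'v/c²) successively, working outward toward the pulsar.
Start: velocity of the orbiting platform relative to the pulsar = 0.7010c.
Compose with the probe (u' = -0.445 in the orbiting platform frame): u_1 = (-0.445 + 0.701) / (1 + (-0.445)·0.701) = 0.2560/0.6881 = 0.3721.
Compose with the marker (u' = 0.612 in the probe frame): u_2 = (0.612 + 0.372) / (1 + 0.612·0.372) = 0.9841/1.2277 = 0.8015.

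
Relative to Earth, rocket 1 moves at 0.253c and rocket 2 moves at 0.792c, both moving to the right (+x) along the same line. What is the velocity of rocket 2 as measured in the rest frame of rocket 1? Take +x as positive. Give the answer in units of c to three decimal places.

β_A = 0.253, β_B = 0.792.
Transform to A's frame with the inverse velocity-addition law: u' = (u − v)/(1 − uv/c²), taking u = β_B and v = β_A.
u' = (0.792 − 0.253) / (1 − (0.253)(0.792)) = 0.5390/0.7996 = 0.6741.

+0.674c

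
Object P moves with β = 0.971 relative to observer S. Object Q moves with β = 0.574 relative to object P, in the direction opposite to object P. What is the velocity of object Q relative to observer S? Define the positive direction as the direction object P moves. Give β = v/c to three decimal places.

β = +0.897

With v = 0.971 and u' = -0.574 (in units of c),
u = (u' + v)/(1 + u'v/c²):
u = (-0.574 + 0.971) / (1 + (-0.574)·0.971) = 0.3970/0.4426 = 0.8969
(Galilean addition would give +0.397c.)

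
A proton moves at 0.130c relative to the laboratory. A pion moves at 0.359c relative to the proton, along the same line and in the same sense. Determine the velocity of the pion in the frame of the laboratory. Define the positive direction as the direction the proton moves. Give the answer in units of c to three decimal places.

0.467c

With v = 0.130 and u' = 0.359 (in units of c),
u = (u' + v)/(1 + u'v/c²):
u = (0.359 + 0.130) / (1 + 0.359·0.130) = 0.4890/1.0467 = 0.4672
(Galilean addition would give +0.489c.)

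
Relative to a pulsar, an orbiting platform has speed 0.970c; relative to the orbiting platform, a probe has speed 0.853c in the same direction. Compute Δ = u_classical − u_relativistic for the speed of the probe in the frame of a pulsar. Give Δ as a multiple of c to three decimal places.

Δ = 0.825c

Galilean: u_cl = 0.853 + 0.970 = 1.8230.
Relativistic: u_rel = (0.853 + 0.970) / (1 + 0.853·0.970) = 1.8230/1.8274 = 0.9976.
Δ = 1.8230 − 0.9976 = 0.8254.
(The classical prediction exceeds c; the relativistic result does not.)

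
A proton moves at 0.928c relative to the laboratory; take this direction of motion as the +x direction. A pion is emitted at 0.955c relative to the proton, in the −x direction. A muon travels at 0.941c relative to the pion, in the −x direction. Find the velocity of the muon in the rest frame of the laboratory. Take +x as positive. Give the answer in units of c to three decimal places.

-0.963c

Apply u = (u' + v)/(1 + u'v/c²) successively, working outward toward the laboratory.
Start: velocity of the proton relative to the laboratory = 0.9280c.
Compose with the pion (u' = -0.955 in the proton frame): u_1 = (-0.955 + 0.928) / (1 + (-0.955)·0.928) = -0.0270/0.1138 = -0.2373.
Compose with the muon (u' = -0.941 in the pion frame): u_2 = (-0.941 + (-0.237)) / (1 + (-0.941)·(-0.237)) = -1.1783/1.2233 = -0.9632.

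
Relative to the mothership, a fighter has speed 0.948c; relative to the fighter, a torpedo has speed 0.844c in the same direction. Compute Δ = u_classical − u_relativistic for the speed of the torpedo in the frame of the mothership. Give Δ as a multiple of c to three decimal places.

Galilean: u_cl = 0.844 + 0.948 = 1.7920.
Relativistic: u_rel = (0.844 + 0.948) / (1 + 0.844·0.948) = 1.7920/1.8001 = 0.9955.
Δ = 1.7920 − 0.9955 = 0.7965.
(The classical prediction exceeds c; the relativistic result does not.)

Δ = 0.797c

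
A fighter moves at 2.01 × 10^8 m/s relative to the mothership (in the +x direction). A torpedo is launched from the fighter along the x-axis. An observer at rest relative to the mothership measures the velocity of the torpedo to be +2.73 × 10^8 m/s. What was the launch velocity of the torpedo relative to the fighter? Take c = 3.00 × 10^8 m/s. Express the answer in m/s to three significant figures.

v = 0.670c, u = 0.910c.
Invert the composition law: u' = (u − v)/(1 − uv/c²).
u' = (0.910 − 0.670) / (1 − (0.910)(0.670)) = 0.2400/0.3903 = 0.6149.
u' = 0.6149 × 3.00 × 10^8 m/s.

+1.84 × 10^8 m/s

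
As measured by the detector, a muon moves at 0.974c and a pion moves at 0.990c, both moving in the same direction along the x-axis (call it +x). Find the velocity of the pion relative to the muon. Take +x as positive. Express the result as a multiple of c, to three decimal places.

β_A = 0.974, β_B = 0.990.
Transform to A's frame with the inverse velocity-addition law: u' = (u − v)/(1 − uv/c²), taking u = β_B and v = β_A.
u' = (0.990 − 0.974) / (1 − (0.974)(0.990)) = 0.0160/0.0357 = 0.4477.

+0.448c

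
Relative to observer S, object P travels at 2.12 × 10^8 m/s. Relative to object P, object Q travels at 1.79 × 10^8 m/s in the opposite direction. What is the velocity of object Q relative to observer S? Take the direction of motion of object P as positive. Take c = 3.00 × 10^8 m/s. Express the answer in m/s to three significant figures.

In units of c (dividing by 3.00 × 10^8 m/s): v = 0.707, u' = -0.597.
u = (u' + v)/(1 + u'v/c²):
u = (-0.597 + 0.707) / (1 + (-0.597)·0.707) = 0.1100/0.5784 = 0.1902
(Galilean addition would give +0.110c.)
Converting back: u = 0.1902 × 3.00 × 10^8 m/s.

+5.71 × 10^7 m/s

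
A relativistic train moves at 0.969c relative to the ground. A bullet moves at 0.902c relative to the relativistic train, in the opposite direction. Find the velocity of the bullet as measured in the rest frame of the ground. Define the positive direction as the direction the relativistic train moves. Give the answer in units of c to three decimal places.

With v = 0.969 and u' = -0.902 (in units of c),
u = (u' + v)/(1 + u'v/c²):
u = (-0.902 + 0.969) / (1 + (-0.902)·0.969) = 0.0670/0.1260 = 0.5319

+0.532c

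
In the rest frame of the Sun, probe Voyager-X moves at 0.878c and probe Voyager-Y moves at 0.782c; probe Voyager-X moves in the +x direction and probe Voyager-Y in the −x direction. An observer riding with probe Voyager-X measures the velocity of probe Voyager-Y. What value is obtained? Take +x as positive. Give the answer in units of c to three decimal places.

-0.984c

β_A = 0.878, β_B = -0.782.
Transform to A's frame with the inverse velocity-addition law: u' = (u − v)/(1 − uv/c²), taking u = β_B and v = β_A.
u' = (-0.782 − 0.878) / (1 − (0.878)(-0.782)) = -1.6600/1.6866 = -0.9842.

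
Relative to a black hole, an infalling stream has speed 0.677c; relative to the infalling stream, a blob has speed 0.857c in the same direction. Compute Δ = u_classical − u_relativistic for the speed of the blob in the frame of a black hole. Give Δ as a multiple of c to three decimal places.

Galilean: u_cl = 0.857 + 0.677 = 1.5340.
Relativistic: u_rel = (0.857 + 0.677) / (1 + 0.857·0.677) = 1.5340/1.5802 = 0.9708.
Δ = 1.5340 − 0.9708 = 0.5632.
(The classical prediction exceeds c; the relativistic result does not.)

Δ = 0.563c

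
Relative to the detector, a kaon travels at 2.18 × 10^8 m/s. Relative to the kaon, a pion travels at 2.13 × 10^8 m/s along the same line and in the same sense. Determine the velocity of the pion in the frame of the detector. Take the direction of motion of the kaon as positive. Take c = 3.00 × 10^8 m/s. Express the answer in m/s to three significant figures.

In units of c (dividing by 3.00 × 10^8 m/s): v = 0.727, u' = 0.710.
u = (u' + v)/(1 + u'v/c²):
u = (0.710 + 0.727) / (1 + 0.710·0.727) = 1.4367/1.5159 = 0.9477
(Galilean addition would give +1.437c, exceeding c.)
Converting back: u = 0.9477 × 3.00 × 10^8 m/s.

2.84 × 10^8 m/s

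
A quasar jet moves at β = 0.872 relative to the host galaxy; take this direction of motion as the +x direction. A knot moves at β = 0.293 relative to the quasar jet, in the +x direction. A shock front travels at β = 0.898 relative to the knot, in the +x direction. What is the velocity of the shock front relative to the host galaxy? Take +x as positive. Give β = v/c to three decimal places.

β = 0.996

Apply u = (u' + v)/(1 + u'v/c²) successively, working outward toward the host galaxy.
Start: velocity of the quasar jet relative to the host galaxy = 0.8720c.
Compose with the knot (u' = 0.293 in the quasar jet frame): u_1 = (0.293 + 0.872) / (1 + 0.293·0.872) = 1.1650/1.2555 = 0.9279.
Compose with the shock front (u' = 0.898 in the knot frame): u_2 = (0.898 + 0.928) / (1 + 0.898·0.928) = 1.8259/1.8333 = 0.9960.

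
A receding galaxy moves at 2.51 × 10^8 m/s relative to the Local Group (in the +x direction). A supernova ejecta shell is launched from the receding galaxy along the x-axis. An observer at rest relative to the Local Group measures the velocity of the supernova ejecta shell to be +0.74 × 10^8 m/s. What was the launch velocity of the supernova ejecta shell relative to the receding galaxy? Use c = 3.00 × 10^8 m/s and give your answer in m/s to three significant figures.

v = 0.837c, u = 0.247c.
Invert the composition law: u' = (u − v)/(1 − uv/c²).
u' = (0.247 − 0.837) / (1 − (0.247)(0.837)) = -0.5900/0.7936 = -0.7434.
u' = -0.7434 × 3.00 × 10^8 m/s.

-2.23 × 10^8 m/s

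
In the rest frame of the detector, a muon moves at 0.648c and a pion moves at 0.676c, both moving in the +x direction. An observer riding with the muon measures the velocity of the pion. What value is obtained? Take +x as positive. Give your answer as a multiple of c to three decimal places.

+0.050c

β_A = 0.648, β_B = 0.676.
Transform to A's frame with the inverse velocity-addition law: u' = (u − v)/(1 − uv/c²), taking u = β_B and v = β_A.
u' = (0.676 − 0.648) / (1 − (0.648)(0.676)) = 0.0280/0.5620 = 0.0498.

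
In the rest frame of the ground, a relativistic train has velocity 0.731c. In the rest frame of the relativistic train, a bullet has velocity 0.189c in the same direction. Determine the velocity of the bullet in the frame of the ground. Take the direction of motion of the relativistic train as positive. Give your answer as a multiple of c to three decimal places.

0.808c

With v = 0.731 and u' = 0.189 (in units of c),
u = (u' + v)/(1 + u'v/c²):
u = (0.189 + 0.731) / (1 + 0.189·0.731) = 0.9200/1.1382 = 0.8083
(Galilean addition would give +0.920c.)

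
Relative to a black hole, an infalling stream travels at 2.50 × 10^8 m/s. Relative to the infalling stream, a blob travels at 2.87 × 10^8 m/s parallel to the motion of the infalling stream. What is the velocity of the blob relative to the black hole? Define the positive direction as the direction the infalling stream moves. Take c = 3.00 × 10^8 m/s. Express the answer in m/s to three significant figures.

2.99 × 10^8 m/s

In units of c (dividing by 3.00 × 10^8 m/s): v = 0.833, u' = 0.957.
u = (u' + v)/(1 + u'v/c²):
u = (0.957 + 0.833) / (1 + 0.957·0.833) = 1.7900/1.7972 = 0.9960
Converting back: u = 0.9960 × 3.00 × 10^8 m/s.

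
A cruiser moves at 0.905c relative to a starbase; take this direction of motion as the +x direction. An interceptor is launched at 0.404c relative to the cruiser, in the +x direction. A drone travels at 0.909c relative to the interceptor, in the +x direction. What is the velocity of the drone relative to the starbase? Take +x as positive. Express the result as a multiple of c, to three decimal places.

0.998c

Apply u = (u' + v)/(1 + u'v/c²) successively, working outward toward the starbase.
Start: velocity of the cruiser relative to the starbase = 0.9050c.
Compose with the interceptor (u' = 0.404 in the cruiser frame): u_1 = (0.404 + 0.905) / (1 + 0.404·0.905) = 1.3090/1.3656 = 0.9585.
Compose with the drone (u' = 0.909 in the interceptor frame): u_2 = (0.909 + 0.959) / (1 + 0.909·0.959) = 1.8675/1.8713 = 0.9980.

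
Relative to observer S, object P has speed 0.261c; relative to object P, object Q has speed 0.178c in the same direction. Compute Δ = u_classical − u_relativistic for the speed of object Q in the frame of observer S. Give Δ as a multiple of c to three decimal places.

Δ = 0.019c

Galilean: u_cl = 0.178 + 0.261 = 0.4390.
Relativistic: u_rel = (0.178 + 0.261) / (1 + 0.178·0.261) = 0.4390/1.0465 = 0.4195.
Δ = 0.4390 − 0.4195 = 0.0195.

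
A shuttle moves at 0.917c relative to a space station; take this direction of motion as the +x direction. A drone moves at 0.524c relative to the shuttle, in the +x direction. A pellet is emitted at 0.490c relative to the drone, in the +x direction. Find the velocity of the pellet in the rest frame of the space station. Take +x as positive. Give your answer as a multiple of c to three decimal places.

Apply u = (u' + v)/(1 + u'v/c²) successively, working outward toward the space station.
Start: velocity of the shuttle relative to the space station = 0.9170c.
Compose with the drone (u' = 0.524 in the shuttle frame): u_1 = (0.524 + 0.917) / (1 + 0.524·0.917) = 1.4410/1.4805 = 0.9733.
Compose with the pellet (u' = 0.490 in the drone frame): u_2 = (0.490 + 0.973) / (1 + 0.490·0.973) = 1.4633/1.4769 = 0.9908.

0.991c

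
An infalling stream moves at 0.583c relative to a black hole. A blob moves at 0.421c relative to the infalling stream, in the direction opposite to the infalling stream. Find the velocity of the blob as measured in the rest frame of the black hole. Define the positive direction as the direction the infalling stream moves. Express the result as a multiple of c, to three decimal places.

+0.215c

With v = 0.583 and u' = -0.421 (in units of c),
u = (u' + v)/(1 + u'v/c²):
u = (-0.421 + 0.583) / (1 + (-0.421)·0.583) = 0.1620/0.7546 = 0.2147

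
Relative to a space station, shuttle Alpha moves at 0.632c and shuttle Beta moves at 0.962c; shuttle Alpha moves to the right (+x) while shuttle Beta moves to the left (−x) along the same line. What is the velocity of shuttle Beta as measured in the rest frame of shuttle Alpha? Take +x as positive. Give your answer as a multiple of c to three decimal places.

-0.991c

β_A = 0.632, β_B = -0.962.
Transform to A's frame with the inverse velocity-addition law: u' = (u − v)/(1 − uv/c²), taking u = β_B and v = β_A.
u' = (-0.962 − 0.632) / (1 − (0.632)(-0.962)) = -1.5940/1.6080 = -0.9913.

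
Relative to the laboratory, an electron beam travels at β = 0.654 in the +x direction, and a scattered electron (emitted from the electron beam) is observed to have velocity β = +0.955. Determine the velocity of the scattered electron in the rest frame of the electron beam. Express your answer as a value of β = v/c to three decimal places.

Invert the composition law: u' = (u − v)/(1 − uv/c²).
u' = (0.955 − 0.654) / (1 − (0.955)(0.654)) = 0.3010/0.3754 = 0.8017.

β = +0.802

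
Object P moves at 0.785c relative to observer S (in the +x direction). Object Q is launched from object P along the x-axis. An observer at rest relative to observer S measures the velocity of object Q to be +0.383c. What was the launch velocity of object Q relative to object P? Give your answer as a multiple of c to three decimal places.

-0.575c

Invert the composition law: u' = (u − v)/(1 − uv/c²).
u' = (0.383 − 0.785) / (1 − (0.383)(0.785)) = -0.4020/0.6993 = -0.5748.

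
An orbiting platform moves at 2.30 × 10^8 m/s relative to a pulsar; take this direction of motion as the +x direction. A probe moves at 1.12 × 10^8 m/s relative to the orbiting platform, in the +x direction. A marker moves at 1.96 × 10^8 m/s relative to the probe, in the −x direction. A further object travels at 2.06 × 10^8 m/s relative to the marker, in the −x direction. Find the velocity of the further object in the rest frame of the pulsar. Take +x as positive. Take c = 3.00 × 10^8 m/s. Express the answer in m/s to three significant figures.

-6.44 × 10^7 m/s

Apply u = (u' + v)/(1 + u'v/c²) successively, working outward toward the pulsar.
(Dividing each given speed by c = 3.00 × 10^8 m/s to work in units of c.)
Start: velocity of the orbiting platform relative to the pulsar = 0.7667c.
Compose with the probe (u' = 0.373 in the orbiting platform frame): u_1 = (0.373 + 0.767) / (1 + 0.373·0.767) = 1.1400/1.2862 = 0.8863.
Compose with the marker (u' = -0.653 in the probe frame): u_2 = (-0.653 + 0.886) / (1 + (-0.653)·0.886) = 0.2330/0.4209 = 0.5535.
Compose with the further object (u' = -0.687 in the marker frame): u_3 = (-0.687 + 0.553) / (1 + (-0.687)·0.553) = -0.1332/0.6199 = -0.2148.
So u = -0.2148 × 3.00 × 10^8 m/s.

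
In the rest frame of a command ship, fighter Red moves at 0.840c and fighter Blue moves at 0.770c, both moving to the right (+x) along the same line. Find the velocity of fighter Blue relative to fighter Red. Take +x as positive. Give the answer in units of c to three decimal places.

β_A = 0.840, β_B = 0.770.
Transform to A's frame with the inverse velocity-addition law: u' = (u − v)/(1 − uv/c²), taking u = β_B and v = β_A.
u' = (0.770 − 0.840) / (1 − (0.840)(0.770)) = -0.0700/0.3532 = -0.1982.

-0.198c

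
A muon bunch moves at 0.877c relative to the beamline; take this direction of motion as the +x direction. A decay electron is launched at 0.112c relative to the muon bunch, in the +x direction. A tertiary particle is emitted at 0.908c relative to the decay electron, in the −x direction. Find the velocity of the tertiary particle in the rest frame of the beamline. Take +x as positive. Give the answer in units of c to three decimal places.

-0.041c

Apply u = (u' + v)/(1 + u'v/c²) successively, working outward toward the beamline.
Start: velocity of the muon bunch relative to the beamline = 0.8770c.
Compose with the decay electron (u' = 0.112 in the muon bunch frame): u_1 = (0.112 + 0.877) / (1 + 0.112·0.877) = 0.9890/1.0982 = 0.9005.
Compose with the tertiary particle (u' = -0.908 in the decay electron frame): u_2 = (-0.908 + 0.901) / (1 + (-0.908)·0.901) = -0.0075/0.1823 = -0.0409.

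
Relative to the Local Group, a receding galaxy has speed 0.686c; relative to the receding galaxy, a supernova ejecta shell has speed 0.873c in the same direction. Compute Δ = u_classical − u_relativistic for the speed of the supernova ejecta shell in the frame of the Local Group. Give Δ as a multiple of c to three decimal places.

Δ = 0.584c

Galilean: u_cl = 0.873 + 0.686 = 1.5590.
Relativistic: u_rel = (0.873 + 0.686) / (1 + 0.873·0.686) = 1.5590/1.5989 = 0.9751.
Δ = 1.5590 − 0.9751 = 0.5839.
(The classical prediction exceeds c; the relativistic result does not.)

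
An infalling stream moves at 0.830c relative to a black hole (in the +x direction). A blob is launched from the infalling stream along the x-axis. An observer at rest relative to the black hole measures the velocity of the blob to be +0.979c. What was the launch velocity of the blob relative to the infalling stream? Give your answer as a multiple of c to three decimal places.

Invert the composition law: u' = (u − v)/(1 − uv/c²).
u' = (0.979 − 0.830) / (1 − (0.979)(0.830)) = 0.1490/0.1874 = 0.7950.

+0.795c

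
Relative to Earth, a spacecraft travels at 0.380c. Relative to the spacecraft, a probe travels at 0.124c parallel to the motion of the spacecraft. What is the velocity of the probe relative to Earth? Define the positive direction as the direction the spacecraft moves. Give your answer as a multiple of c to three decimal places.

With v = 0.380 and u' = 0.124 (in units of c),
u = (u' + v)/(1 + u'v/c²):
u = (0.124 + 0.380) / (1 + 0.124·0.380) = 0.5040/1.0471 = 0.4813

0.481c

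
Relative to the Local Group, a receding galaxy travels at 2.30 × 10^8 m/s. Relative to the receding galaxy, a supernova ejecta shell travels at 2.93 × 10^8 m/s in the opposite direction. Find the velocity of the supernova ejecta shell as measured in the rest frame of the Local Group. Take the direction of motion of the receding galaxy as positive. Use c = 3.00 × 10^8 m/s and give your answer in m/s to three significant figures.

-2.51 × 10^8 m/s

In units of c (dividing by 3.00 × 10^8 m/s): v = 0.767, u' = -0.977.
u = (u' + v)/(1 + u'v/c²):
u = (-0.977 + 0.767) / (1 + (-0.977)·0.767) = -0.2100/0.2512 = -0.8359
(Galilean addition would give -0.210c.)
Converting back: u = -0.8359 × 3.00 × 10^8 m/s.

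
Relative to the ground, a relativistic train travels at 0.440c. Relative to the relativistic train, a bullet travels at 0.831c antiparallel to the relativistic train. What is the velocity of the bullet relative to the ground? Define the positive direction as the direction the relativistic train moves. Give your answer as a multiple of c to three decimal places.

-0.616c

With v = 0.440 and u' = -0.831 (in units of c),
u = (u' + v)/(1 + u'v/c²):
u = (-0.831 + 0.440) / (1 + (-0.831)·0.440) = -0.3910/0.6344 = -0.6164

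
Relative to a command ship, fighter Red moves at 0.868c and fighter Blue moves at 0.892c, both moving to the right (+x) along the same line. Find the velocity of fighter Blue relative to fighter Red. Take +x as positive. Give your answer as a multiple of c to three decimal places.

+0.106c

β_A = 0.868, β_B = 0.892.
Transform to A's frame with the inverse velocity-addition law: u' = (u − v)/(1 − uv/c²), taking u = β_B and v = β_A.
u' = (0.892 − 0.868) / (1 − (0.868)(0.892)) = 0.0240/0.2257 = 0.1063.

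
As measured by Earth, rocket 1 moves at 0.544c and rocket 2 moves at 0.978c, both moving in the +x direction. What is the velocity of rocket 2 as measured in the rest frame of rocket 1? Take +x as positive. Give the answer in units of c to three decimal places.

+0.927c

β_A = 0.544, β_B = 0.978.
Transform to A's frame with the inverse velocity-addition law: u' = (u − v)/(1 − uv/c²), taking u = β_B and v = β_A.
u' = (0.978 − 0.544) / (1 − (0.544)(0.978)) = 0.4340/0.4680 = 0.9274.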